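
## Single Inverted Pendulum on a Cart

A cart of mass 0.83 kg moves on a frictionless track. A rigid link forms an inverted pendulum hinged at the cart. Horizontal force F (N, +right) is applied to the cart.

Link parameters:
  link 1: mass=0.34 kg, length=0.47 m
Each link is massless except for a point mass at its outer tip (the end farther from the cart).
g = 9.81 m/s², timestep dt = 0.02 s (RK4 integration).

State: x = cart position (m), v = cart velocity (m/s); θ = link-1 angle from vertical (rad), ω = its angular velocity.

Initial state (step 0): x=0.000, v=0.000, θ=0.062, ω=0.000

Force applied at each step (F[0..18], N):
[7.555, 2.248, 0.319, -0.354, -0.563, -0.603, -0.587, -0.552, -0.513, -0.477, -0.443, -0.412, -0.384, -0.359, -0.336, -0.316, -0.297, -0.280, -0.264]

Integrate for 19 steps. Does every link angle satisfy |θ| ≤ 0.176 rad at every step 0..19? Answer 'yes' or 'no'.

Answer: yes

Derivation:
apply F[0]=+7.555 → step 1: x=0.002, v=0.177, θ=0.059, ω=-0.350
apply F[1]=+2.248 → step 2: x=0.006, v=0.227, θ=0.051, ω=-0.433
apply F[2]=+0.319 → step 3: x=0.010, v=0.231, θ=0.042, ω=-0.422
apply F[3]=-0.354 → step 4: x=0.015, v=0.219, θ=0.034, ω=-0.382
apply F[4]=-0.563 → step 5: x=0.019, v=0.203, θ=0.027, ω=-0.335
apply F[5]=-0.603 → step 6: x=0.023, v=0.187, θ=0.021, ω=-0.290
apply F[6]=-0.587 → step 7: x=0.027, v=0.171, θ=0.015, ω=-0.250
apply F[7]=-0.552 → step 8: x=0.030, v=0.157, θ=0.011, ω=-0.214
apply F[8]=-0.513 → step 9: x=0.033, v=0.144, θ=0.007, ω=-0.182
apply F[9]=-0.477 → step 10: x=0.036, v=0.132, θ=0.003, ω=-0.155
apply F[10]=-0.443 → step 11: x=0.038, v=0.121, θ=0.000, ω=-0.131
apply F[11]=-0.412 → step 12: x=0.040, v=0.111, θ=-0.002, ω=-0.111
apply F[12]=-0.384 → step 13: x=0.043, v=0.102, θ=-0.004, ω=-0.093
apply F[13]=-0.359 → step 14: x=0.045, v=0.094, θ=-0.006, ω=-0.077
apply F[14]=-0.336 → step 15: x=0.046, v=0.086, θ=-0.007, ω=-0.064
apply F[15]=-0.316 → step 16: x=0.048, v=0.079, θ=-0.008, ω=-0.052
apply F[16]=-0.297 → step 17: x=0.050, v=0.073, θ=-0.009, ω=-0.042
apply F[17]=-0.280 → step 18: x=0.051, v=0.067, θ=-0.010, ω=-0.033
apply F[18]=-0.264 → step 19: x=0.052, v=0.061, θ=-0.011, ω=-0.026
Max |angle| over trajectory = 0.062 rad; bound = 0.176 → within bound.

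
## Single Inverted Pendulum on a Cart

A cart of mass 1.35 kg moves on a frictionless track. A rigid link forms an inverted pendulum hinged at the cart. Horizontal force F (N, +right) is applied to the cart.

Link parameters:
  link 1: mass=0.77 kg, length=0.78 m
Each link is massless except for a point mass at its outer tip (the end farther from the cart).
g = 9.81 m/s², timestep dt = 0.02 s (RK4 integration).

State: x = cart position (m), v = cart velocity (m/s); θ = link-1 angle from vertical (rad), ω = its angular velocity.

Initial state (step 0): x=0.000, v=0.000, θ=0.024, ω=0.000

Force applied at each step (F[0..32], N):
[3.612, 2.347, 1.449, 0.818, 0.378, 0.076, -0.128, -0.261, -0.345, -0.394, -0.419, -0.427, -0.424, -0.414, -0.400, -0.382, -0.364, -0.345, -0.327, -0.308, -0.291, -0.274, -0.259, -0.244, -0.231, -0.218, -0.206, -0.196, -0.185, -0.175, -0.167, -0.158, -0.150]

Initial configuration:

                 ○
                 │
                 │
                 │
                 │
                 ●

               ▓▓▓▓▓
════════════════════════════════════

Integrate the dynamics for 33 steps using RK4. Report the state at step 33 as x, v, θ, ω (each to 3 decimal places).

Answer: x=0.038, v=0.008, θ=-0.006, ω=0.005

Derivation:
apply F[0]=+3.612 → step 1: x=0.001, v=0.051, θ=0.023, ω=-0.059
apply F[1]=+2.347 → step 2: x=0.002, v=0.083, θ=0.022, ω=-0.095
apply F[2]=+1.449 → step 3: x=0.004, v=0.102, θ=0.020, ω=-0.114
apply F[3]=+0.818 → step 4: x=0.006, v=0.112, θ=0.017, ω=-0.122
apply F[4]=+0.378 → step 5: x=0.008, v=0.116, θ=0.015, ω=-0.123
apply F[5]=+0.076 → step 6: x=0.010, v=0.116, θ=0.013, ω=-0.119
apply F[6]=-0.128 → step 7: x=0.013, v=0.112, θ=0.010, ω=-0.112
apply F[7]=-0.261 → step 8: x=0.015, v=0.108, θ=0.008, ω=-0.104
apply F[8]=-0.345 → step 9: x=0.017, v=0.102, θ=0.006, ω=-0.094
apply F[9]=-0.394 → step 10: x=0.019, v=0.095, θ=0.004, ω=-0.085
apply F[10]=-0.419 → step 11: x=0.021, v=0.089, θ=0.003, ω=-0.075
apply F[11]=-0.427 → step 12: x=0.023, v=0.082, θ=0.001, ω=-0.066
apply F[12]=-0.424 → step 13: x=0.024, v=0.076, θ=0.000, ω=-0.058
apply F[13]=-0.414 → step 14: x=0.026, v=0.070, θ=-0.001, ω=-0.050
apply F[14]=-0.400 → step 15: x=0.027, v=0.064, θ=-0.002, ω=-0.043
apply F[15]=-0.382 → step 16: x=0.028, v=0.058, θ=-0.003, ω=-0.037
apply F[16]=-0.364 → step 17: x=0.029, v=0.053, θ=-0.003, ω=-0.031
apply F[17]=-0.345 → step 18: x=0.030, v=0.049, θ=-0.004, ω=-0.026
apply F[18]=-0.327 → step 19: x=0.031, v=0.044, θ=-0.004, ω=-0.022
apply F[19]=-0.308 → step 20: x=0.032, v=0.040, θ=-0.005, ω=-0.018
apply F[20]=-0.291 → step 21: x=0.033, v=0.037, θ=-0.005, ω=-0.014
apply F[21]=-0.274 → step 22: x=0.033, v=0.033, θ=-0.005, ω=-0.011
apply F[22]=-0.259 → step 23: x=0.034, v=0.030, θ=-0.006, ω=-0.008
apply F[23]=-0.244 → step 24: x=0.035, v=0.027, θ=-0.006, ω=-0.006
apply F[24]=-0.231 → step 25: x=0.035, v=0.024, θ=-0.006, ω=-0.004
apply F[25]=-0.218 → step 26: x=0.036, v=0.022, θ=-0.006, ω=-0.002
apply F[26]=-0.206 → step 27: x=0.036, v=0.019, θ=-0.006, ω=-0.001
apply F[27]=-0.196 → step 28: x=0.036, v=0.017, θ=-0.006, ω=0.001
apply F[28]=-0.185 → step 29: x=0.037, v=0.015, θ=-0.006, ω=0.002
apply F[29]=-0.175 → step 30: x=0.037, v=0.013, θ=-0.006, ω=0.003
apply F[30]=-0.167 → step 31: x=0.037, v=0.011, θ=-0.006, ω=0.004
apply F[31]=-0.158 → step 32: x=0.037, v=0.009, θ=-0.006, ω=0.004
apply F[32]=-0.150 → step 33: x=0.038, v=0.008, θ=-0.006, ω=0.005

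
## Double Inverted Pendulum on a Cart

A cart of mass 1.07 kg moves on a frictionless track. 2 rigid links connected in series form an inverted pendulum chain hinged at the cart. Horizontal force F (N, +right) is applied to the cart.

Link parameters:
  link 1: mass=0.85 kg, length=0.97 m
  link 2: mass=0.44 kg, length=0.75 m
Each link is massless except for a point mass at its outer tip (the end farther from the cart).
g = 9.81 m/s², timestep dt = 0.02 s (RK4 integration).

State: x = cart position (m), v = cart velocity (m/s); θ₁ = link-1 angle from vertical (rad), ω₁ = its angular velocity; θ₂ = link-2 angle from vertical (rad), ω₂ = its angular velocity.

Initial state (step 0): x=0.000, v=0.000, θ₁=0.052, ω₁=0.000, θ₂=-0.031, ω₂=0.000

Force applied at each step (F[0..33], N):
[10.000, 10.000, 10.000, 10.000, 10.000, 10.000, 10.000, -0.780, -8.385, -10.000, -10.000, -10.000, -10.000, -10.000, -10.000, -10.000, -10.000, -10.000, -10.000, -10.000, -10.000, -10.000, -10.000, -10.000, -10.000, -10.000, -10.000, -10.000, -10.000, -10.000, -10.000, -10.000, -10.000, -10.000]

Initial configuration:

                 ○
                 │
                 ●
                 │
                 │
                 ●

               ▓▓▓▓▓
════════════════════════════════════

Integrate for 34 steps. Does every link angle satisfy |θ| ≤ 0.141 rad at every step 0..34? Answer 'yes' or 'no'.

Answer: no

Derivation:
apply F[0]=+10.000 → step 1: x=0.002, v=0.174, θ₁=0.050, ω₁=-0.160, θ₂=-0.031, ω₂=-0.034
apply F[1]=+10.000 → step 2: x=0.007, v=0.349, θ₁=0.046, ω₁=-0.322, θ₂=-0.032, ω₂=-0.067
apply F[2]=+10.000 → step 3: x=0.016, v=0.526, θ₁=0.037, ω₁=-0.488, θ₂=-0.034, ω₂=-0.097
apply F[3]=+10.000 → step 4: x=0.028, v=0.706, θ₁=0.026, ω₁=-0.659, θ₂=-0.036, ω₂=-0.124
apply F[4]=+10.000 → step 5: x=0.044, v=0.888, θ₁=0.011, ω₁=-0.838, θ₂=-0.039, ω₂=-0.145
apply F[5]=+10.000 → step 6: x=0.064, v=1.075, θ₁=-0.008, ω₁=-1.026, θ₂=-0.042, ω₂=-0.160
apply F[6]=+10.000 → step 7: x=0.087, v=1.265, θ₁=-0.030, ω₁=-1.224, θ₂=-0.045, ω₂=-0.169
apply F[7]=-0.780 → step 8: x=0.112, v=1.259, θ₁=-0.054, ω₁=-1.225, θ₂=-0.049, ω₂=-0.171
apply F[8]=-8.385 → step 9: x=0.136, v=1.117, θ₁=-0.078, ω₁=-1.094, θ₂=-0.052, ω₂=-0.165
apply F[9]=-10.000 → step 10: x=0.157, v=0.950, θ₁=-0.098, ω₁=-0.944, θ₂=-0.055, ω₂=-0.152
apply F[10]=-10.000 → step 11: x=0.174, v=0.789, θ₁=-0.115, ω₁=-0.805, θ₂=-0.058, ω₂=-0.132
apply F[11]=-10.000 → step 12: x=0.188, v=0.632, θ₁=-0.130, ω₁=-0.676, θ₂=-0.060, ω₂=-0.105
apply F[12]=-10.000 → step 13: x=0.199, v=0.479, θ₁=-0.143, ω₁=-0.556, θ₂=-0.062, ω₂=-0.074
apply F[13]=-10.000 → step 14: x=0.207, v=0.329, θ₁=-0.153, ω₁=-0.443, θ₂=-0.063, ω₂=-0.038
apply F[14]=-10.000 → step 15: x=0.212, v=0.182, θ₁=-0.160, ω₁=-0.335, θ₂=-0.064, ω₂=0.002
apply F[15]=-10.000 → step 16: x=0.215, v=0.037, θ₁=-0.166, ω₁=-0.232, θ₂=-0.063, ω₂=0.045
apply F[16]=-10.000 → step 17: x=0.214, v=-0.106, θ₁=-0.170, ω₁=-0.132, θ₂=-0.062, ω₂=0.091
apply F[17]=-10.000 → step 18: x=0.210, v=-0.249, θ₁=-0.171, ω₁=-0.034, θ₂=-0.060, ω₂=0.139
apply F[18]=-10.000 → step 19: x=0.204, v=-0.391, θ₁=-0.171, ω₁=0.063, θ₂=-0.056, ω₂=0.189
apply F[19]=-10.000 → step 20: x=0.195, v=-0.534, θ₁=-0.169, ω₁=0.161, θ₂=-0.052, ω₂=0.239
apply F[20]=-10.000 → step 21: x=0.183, v=-0.678, θ₁=-0.165, ω₁=0.260, θ₂=-0.047, ω₂=0.290
apply F[21]=-10.000 → step 22: x=0.168, v=-0.824, θ₁=-0.158, ω₁=0.363, θ₂=-0.040, ω₂=0.341
apply F[22]=-10.000 → step 23: x=0.150, v=-0.971, θ₁=-0.150, ω₁=0.469, θ₂=-0.033, ω₂=0.391
apply F[23]=-10.000 → step 24: x=0.129, v=-1.122, θ₁=-0.140, ω₁=0.581, θ₂=-0.025, ω₂=0.440
apply F[24]=-10.000 → step 25: x=0.105, v=-1.276, θ₁=-0.127, ω₁=0.699, θ₂=-0.016, ω₂=0.486
apply F[25]=-10.000 → step 26: x=0.078, v=-1.434, θ₁=-0.112, ω₁=0.826, θ₂=-0.005, ω₂=0.530
apply F[26]=-10.000 → step 27: x=0.047, v=-1.597, θ₁=-0.094, ω₁=0.962, θ₂=0.006, ω₂=0.570
apply F[27]=-10.000 → step 28: x=0.014, v=-1.765, θ₁=-0.073, ω₁=1.108, θ₂=0.017, ω₂=0.606
apply F[28]=-10.000 → step 29: x=-0.023, v=-1.939, θ₁=-0.049, ω₁=1.267, θ₂=0.030, ω₂=0.637
apply F[29]=-10.000 → step 30: x=-0.064, v=-2.119, θ₁=-0.022, ω₁=1.439, θ₂=0.043, ω₂=0.661
apply F[30]=-10.000 → step 31: x=-0.108, v=-2.305, θ₁=0.008, ω₁=1.624, θ₂=0.056, ω₂=0.678
apply F[31]=-10.000 → step 32: x=-0.156, v=-2.495, θ₁=0.043, ω₁=1.823, θ₂=0.070, ω₂=0.688
apply F[32]=-10.000 → step 33: x=-0.208, v=-2.690, θ₁=0.081, ω₁=2.036, θ₂=0.084, ω₂=0.691
apply F[33]=-10.000 → step 34: x=-0.264, v=-2.887, θ₁=0.124, ω₁=2.259, θ₂=0.097, ω₂=0.689
Max |angle| over trajectory = 0.171 rad; bound = 0.141 → exceeded.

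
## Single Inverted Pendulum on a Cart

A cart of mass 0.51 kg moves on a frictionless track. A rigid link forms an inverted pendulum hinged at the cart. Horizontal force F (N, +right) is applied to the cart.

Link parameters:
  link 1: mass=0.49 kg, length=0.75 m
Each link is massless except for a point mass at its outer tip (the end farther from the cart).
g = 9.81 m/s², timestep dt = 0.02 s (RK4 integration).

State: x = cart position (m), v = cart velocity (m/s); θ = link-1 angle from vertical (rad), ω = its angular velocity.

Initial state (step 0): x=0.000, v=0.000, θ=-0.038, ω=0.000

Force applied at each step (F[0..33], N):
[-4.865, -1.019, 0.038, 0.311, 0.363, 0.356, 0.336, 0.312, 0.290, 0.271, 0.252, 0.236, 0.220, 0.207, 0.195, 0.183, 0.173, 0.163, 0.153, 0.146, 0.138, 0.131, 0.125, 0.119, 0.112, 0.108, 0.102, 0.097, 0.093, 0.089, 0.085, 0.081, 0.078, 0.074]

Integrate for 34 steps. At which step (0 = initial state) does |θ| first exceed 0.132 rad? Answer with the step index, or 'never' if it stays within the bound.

Answer: never

Derivation:
apply F[0]=-4.865 → step 1: x=-0.002, v=-0.184, θ=-0.036, ω=0.235
apply F[1]=-1.019 → step 2: x=-0.006, v=-0.217, θ=-0.031, ω=0.271
apply F[2]=+0.038 → step 3: x=-0.010, v=-0.211, θ=-0.025, ω=0.255
apply F[3]=+0.311 → step 4: x=-0.014, v=-0.194, θ=-0.021, ω=0.227
apply F[4]=+0.363 → step 5: x=-0.018, v=-0.176, θ=-0.016, ω=0.198
apply F[5]=+0.356 → step 6: x=-0.021, v=-0.160, θ=-0.013, ω=0.172
apply F[6]=+0.336 → step 7: x=-0.024, v=-0.144, θ=-0.009, ω=0.149
apply F[7]=+0.312 → step 8: x=-0.027, v=-0.131, θ=-0.007, ω=0.129
apply F[8]=+0.290 → step 9: x=-0.030, v=-0.118, θ=-0.004, ω=0.111
apply F[9]=+0.271 → step 10: x=-0.032, v=-0.107, θ=-0.002, ω=0.095
apply F[10]=+0.252 → step 11: x=-0.034, v=-0.097, θ=-0.000, ω=0.081
apply F[11]=+0.236 → step 12: x=-0.036, v=-0.088, θ=0.001, ω=0.069
apply F[12]=+0.220 → step 13: x=-0.037, v=-0.080, θ=0.002, ω=0.059
apply F[13]=+0.207 → step 14: x=-0.039, v=-0.072, θ=0.004, ω=0.049
apply F[14]=+0.195 → step 15: x=-0.040, v=-0.065, θ=0.004, ω=0.041
apply F[15]=+0.183 → step 16: x=-0.041, v=-0.059, θ=0.005, ω=0.034
apply F[16]=+0.173 → step 17: x=-0.043, v=-0.053, θ=0.006, ω=0.028
apply F[17]=+0.163 → step 18: x=-0.044, v=-0.048, θ=0.006, ω=0.023
apply F[18]=+0.153 → step 19: x=-0.044, v=-0.043, θ=0.007, ω=0.018
apply F[19]=+0.146 → step 20: x=-0.045, v=-0.039, θ=0.007, ω=0.014
apply F[20]=+0.138 → step 21: x=-0.046, v=-0.035, θ=0.007, ω=0.010
apply F[21]=+0.131 → step 22: x=-0.047, v=-0.031, θ=0.007, ω=0.007
apply F[22]=+0.125 → step 23: x=-0.047, v=-0.027, θ=0.008, ω=0.004
apply F[23]=+0.119 → step 24: x=-0.048, v=-0.024, θ=0.008, ω=0.002
apply F[24]=+0.112 → step 25: x=-0.048, v=-0.021, θ=0.008, ω=0.000
apply F[25]=+0.108 → step 26: x=-0.049, v=-0.018, θ=0.008, ω=-0.002
apply F[26]=+0.102 → step 27: x=-0.049, v=-0.016, θ=0.008, ω=-0.003
apply F[27]=+0.097 → step 28: x=-0.049, v=-0.013, θ=0.007, ω=-0.004
apply F[28]=+0.093 → step 29: x=-0.050, v=-0.011, θ=0.007, ω=-0.005
apply F[29]=+0.089 → step 30: x=-0.050, v=-0.009, θ=0.007, ω=-0.006
apply F[30]=+0.085 → step 31: x=-0.050, v=-0.007, θ=0.007, ω=-0.007
apply F[31]=+0.081 → step 32: x=-0.050, v=-0.005, θ=0.007, ω=-0.008
apply F[32]=+0.078 → step 33: x=-0.050, v=-0.003, θ=0.007, ω=-0.008
apply F[33]=+0.074 → step 34: x=-0.050, v=-0.002, θ=0.007, ω=-0.008
max |θ| = 0.038 ≤ 0.132 over all 35 states.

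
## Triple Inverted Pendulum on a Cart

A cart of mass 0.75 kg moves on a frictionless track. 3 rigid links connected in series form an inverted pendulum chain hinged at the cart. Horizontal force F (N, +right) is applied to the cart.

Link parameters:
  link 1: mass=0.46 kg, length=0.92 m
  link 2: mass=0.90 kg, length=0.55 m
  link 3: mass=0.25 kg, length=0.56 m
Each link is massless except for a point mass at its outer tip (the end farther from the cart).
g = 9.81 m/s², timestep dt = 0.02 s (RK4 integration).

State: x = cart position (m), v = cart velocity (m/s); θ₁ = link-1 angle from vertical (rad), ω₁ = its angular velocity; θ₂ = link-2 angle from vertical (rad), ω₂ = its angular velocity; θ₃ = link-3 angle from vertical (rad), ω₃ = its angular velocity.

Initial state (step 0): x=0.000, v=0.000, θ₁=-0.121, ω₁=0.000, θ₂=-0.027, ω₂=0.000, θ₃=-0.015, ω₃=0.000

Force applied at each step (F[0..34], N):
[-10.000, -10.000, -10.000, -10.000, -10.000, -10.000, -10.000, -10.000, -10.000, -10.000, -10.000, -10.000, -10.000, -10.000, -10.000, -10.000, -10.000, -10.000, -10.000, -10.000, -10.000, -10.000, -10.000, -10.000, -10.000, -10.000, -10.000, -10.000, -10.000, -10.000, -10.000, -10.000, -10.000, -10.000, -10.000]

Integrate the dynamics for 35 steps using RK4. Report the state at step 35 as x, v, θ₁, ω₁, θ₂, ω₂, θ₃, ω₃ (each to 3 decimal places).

Answer: x=-2.030, v=-2.193, θ₁=1.831, ω₁=3.907, θ₂=1.827, ω₂=6.328, θ₃=0.783, ω₃=6.825

Derivation:
apply F[0]=-10.000 → step 1: x=-0.002, v=-0.211, θ₁=-0.120, ω₁=0.148, θ₂=-0.026, ω₂=0.127, θ₃=-0.015, ω₃=0.006
apply F[1]=-10.000 → step 2: x=-0.008, v=-0.424, θ₁=-0.115, ω₁=0.298, θ₂=-0.022, ω₂=0.253, θ₃=-0.015, ω₃=0.010
apply F[2]=-10.000 → step 3: x=-0.019, v=-0.640, θ₁=-0.108, ω₁=0.455, θ₂=-0.016, ω₂=0.377, θ₃=-0.015, ω₃=0.012
apply F[3]=-10.000 → step 4: x=-0.034, v=-0.861, θ₁=-0.097, ω₁=0.622, θ₂=-0.007, ω₂=0.497, θ₃=-0.014, ω₃=0.011
apply F[4]=-10.000 → step 5: x=-0.054, v=-1.089, θ₁=-0.083, ω₁=0.802, θ₂=0.004, ω₂=0.611, θ₃=-0.014, ω₃=0.005
apply F[5]=-10.000 → step 6: x=-0.078, v=-1.326, θ₁=-0.065, ω₁=0.999, θ₂=0.018, ω₂=0.716, θ₃=-0.014, ω₃=-0.006
apply F[6]=-10.000 → step 7: x=-0.107, v=-1.572, θ₁=-0.042, ω₁=1.217, θ₂=0.033, ω₂=0.810, θ₃=-0.014, ω₃=-0.021
apply F[7]=-10.000 → step 8: x=-0.141, v=-1.828, θ₁=-0.016, ω₁=1.458, θ₂=0.050, ω₂=0.887, θ₃=-0.015, ω₃=-0.042
apply F[8]=-10.000 → step 9: x=-0.180, v=-2.094, θ₁=0.016, ω₁=1.725, θ₂=0.068, ω₂=0.946, θ₃=-0.016, ω₃=-0.065
apply F[9]=-10.000 → step 10: x=-0.224, v=-2.369, θ₁=0.053, ω₁=2.018, θ₂=0.087, ω₂=0.983, θ₃=-0.018, ω₃=-0.089
apply F[10]=-10.000 → step 11: x=-0.275, v=-2.648, θ₁=0.097, ω₁=2.331, θ₂=0.107, ω₂=1.000, θ₃=-0.020, ω₃=-0.109
apply F[11]=-10.000 → step 12: x=-0.330, v=-2.925, θ₁=0.147, ω₁=2.655, θ₂=0.127, ω₂=1.002, θ₃=-0.022, ω₃=-0.120
apply F[12]=-10.000 → step 13: x=-0.392, v=-3.189, θ₁=0.203, ω₁=2.973, θ₂=0.147, ω₂=1.003, θ₃=-0.024, ω₃=-0.116
apply F[13]=-10.000 → step 14: x=-0.458, v=-3.429, θ₁=0.265, ω₁=3.266, θ₂=0.168, ω₂=1.024, θ₃=-0.026, ω₃=-0.094
apply F[14]=-10.000 → step 15: x=-0.529, v=-3.638, θ₁=0.333, ω₁=3.515, θ₂=0.189, ω₂=1.085, θ₃=-0.028, ω₃=-0.050
apply F[15]=-10.000 → step 16: x=-0.603, v=-3.812, θ₁=0.406, ω₁=3.711, θ₂=0.211, ω₂=1.201, θ₃=-0.028, ω₃=0.013
apply F[16]=-10.000 → step 17: x=-0.681, v=-3.949, θ₁=0.481, ω₁=3.854, θ₂=0.237, ω₂=1.378, θ₃=-0.027, ω₃=0.093
apply F[17]=-10.000 → step 18: x=-0.761, v=-4.055, θ₁=0.560, ω₁=3.951, θ₂=0.267, ω₂=1.613, θ₃=-0.025, ω₃=0.188
apply F[18]=-10.000 → step 19: x=-0.843, v=-4.132, θ₁=0.639, ω₁=4.008, θ₂=0.302, ω₂=1.898, θ₃=-0.020, ω₃=0.296
apply F[19]=-10.000 → step 20: x=-0.926, v=-4.186, θ₁=0.720, ω₁=4.035, θ₂=0.343, ω₂=2.225, θ₃=-0.013, ω₃=0.417
apply F[20]=-10.000 → step 21: x=-1.010, v=-4.217, θ₁=0.800, ω₁=4.036, θ₂=0.391, ω₂=2.585, θ₃=-0.003, ω₃=0.554
apply F[21]=-10.000 → step 22: x=-1.095, v=-4.228, θ₁=0.881, ω₁=4.016, θ₂=0.447, ω₂=2.969, θ₃=0.010, ω₃=0.708
apply F[22]=-10.000 → step 23: x=-1.179, v=-4.220, θ₁=0.961, ω₁=3.977, θ₂=0.510, ω₂=3.372, θ₃=0.026, ω₃=0.886
apply F[23]=-10.000 → step 24: x=-1.263, v=-4.192, θ₁=1.040, ω₁=3.921, θ₂=0.582, ω₂=3.787, θ₃=0.045, ω₃=1.090
apply F[24]=-10.000 → step 25: x=-1.347, v=-4.144, θ₁=1.118, ω₁=3.849, θ₂=0.662, ω₂=4.206, θ₃=0.069, ω₃=1.329
apply F[25]=-10.000 → step 26: x=-1.429, v=-4.075, θ₁=1.194, ω₁=3.764, θ₂=0.750, ω₂=4.625, θ₃=0.099, ω₃=1.609
apply F[26]=-10.000 → step 27: x=-1.509, v=-3.983, θ₁=1.268, ω₁=3.671, θ₂=0.847, ω₂=5.034, θ₃=0.134, ω₃=1.939
apply F[27]=-10.000 → step 28: x=-1.588, v=-3.865, θ₁=1.341, ω₁=3.575, θ₂=0.951, ω₂=5.424, θ₃=0.177, ω₃=2.325
apply F[28]=-10.000 → step 29: x=-1.664, v=-3.719, θ₁=1.411, ω₁=3.485, θ₂=1.063, ω₂=5.784, θ₃=0.228, ω₃=2.774
apply F[29]=-10.000 → step 30: x=-1.737, v=-3.543, θ₁=1.480, ω₁=3.416, θ₂=1.182, ω₂=6.099, θ₃=0.288, ω₃=3.293
apply F[30]=-10.000 → step 31: x=-1.805, v=-3.335, θ₁=1.548, ω₁=3.381, θ₂=1.307, ω₂=6.350, θ₃=0.360, ω₃=3.883
apply F[31]=-10.000 → step 32: x=-1.870, v=-3.095, θ₁=1.616, ω₁=3.399, θ₂=1.436, ω₂=6.518, θ₃=0.444, ω₃=4.541
apply F[32]=-10.000 → step 33: x=-1.929, v=-2.823, θ₁=1.684, ω₁=3.485, θ₂=1.567, ω₂=6.580, θ₃=0.542, ω₃=5.259
apply F[33]=-10.000 → step 34: x=-1.982, v=-2.522, θ₁=1.756, ω₁=3.653, θ₂=1.698, ω₂=6.520, θ₃=0.655, ω₃=6.025
apply F[34]=-10.000 → step 35: x=-2.030, v=-2.193, θ₁=1.831, ω₁=3.907, θ₂=1.827, ω₂=6.328, θ₃=0.783, ω₃=6.825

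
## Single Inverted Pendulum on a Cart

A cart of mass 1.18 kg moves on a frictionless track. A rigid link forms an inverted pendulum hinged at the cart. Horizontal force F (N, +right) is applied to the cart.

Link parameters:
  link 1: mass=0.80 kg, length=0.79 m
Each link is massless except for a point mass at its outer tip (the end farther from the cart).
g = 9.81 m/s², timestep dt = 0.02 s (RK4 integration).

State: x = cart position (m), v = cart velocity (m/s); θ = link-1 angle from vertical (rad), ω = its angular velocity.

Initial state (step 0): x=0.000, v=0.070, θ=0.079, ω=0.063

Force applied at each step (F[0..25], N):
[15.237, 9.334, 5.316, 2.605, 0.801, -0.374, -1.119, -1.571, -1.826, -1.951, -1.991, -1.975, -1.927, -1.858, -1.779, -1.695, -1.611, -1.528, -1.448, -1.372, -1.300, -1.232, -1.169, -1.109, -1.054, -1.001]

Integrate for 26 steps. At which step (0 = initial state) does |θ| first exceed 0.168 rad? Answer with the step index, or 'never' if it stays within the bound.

Answer: never

Derivation:
apply F[0]=+15.237 → step 1: x=0.004, v=0.317, θ=0.077, ω=-0.229
apply F[1]=+9.334 → step 2: x=0.012, v=0.465, θ=0.071, ω=-0.397
apply F[2]=+5.316 → step 3: x=0.022, v=0.546, θ=0.062, ω=-0.483
apply F[3]=+2.605 → step 4: x=0.033, v=0.582, θ=0.052, ω=-0.515
apply F[4]=+0.801 → step 5: x=0.045, v=0.590, θ=0.042, ω=-0.513
apply F[5]=-0.374 → step 6: x=0.056, v=0.579, θ=0.032, ω=-0.489
apply F[6]=-1.119 → step 7: x=0.068, v=0.556, θ=0.023, ω=-0.454
apply F[7]=-1.571 → step 8: x=0.079, v=0.527, θ=0.014, ω=-0.413
apply F[8]=-1.826 → step 9: x=0.089, v=0.495, θ=0.006, ω=-0.370
apply F[9]=-1.951 → step 10: x=0.098, v=0.462, θ=-0.001, ω=-0.327
apply F[10]=-1.991 → step 11: x=0.107, v=0.428, θ=-0.007, ω=-0.286
apply F[11]=-1.975 → step 12: x=0.116, v=0.396, θ=-0.012, ω=-0.247
apply F[12]=-1.927 → step 13: x=0.123, v=0.365, θ=-0.017, ω=-0.212
apply F[13]=-1.858 → step 14: x=0.130, v=0.336, θ=-0.021, ω=-0.180
apply F[14]=-1.779 → step 15: x=0.137, v=0.309, θ=-0.024, ω=-0.151
apply F[15]=-1.695 → step 16: x=0.143, v=0.284, θ=-0.027, ω=-0.126
apply F[16]=-1.611 → step 17: x=0.148, v=0.260, θ=-0.029, ω=-0.103
apply F[17]=-1.528 → step 18: x=0.153, v=0.238, θ=-0.031, ω=-0.082
apply F[18]=-1.448 → step 19: x=0.158, v=0.218, θ=-0.032, ω=-0.065
apply F[19]=-1.372 → step 20: x=0.162, v=0.199, θ=-0.034, ω=-0.049
apply F[20]=-1.300 → step 21: x=0.166, v=0.182, θ=-0.034, ω=-0.035
apply F[21]=-1.232 → step 22: x=0.169, v=0.166, θ=-0.035, ω=-0.023
apply F[22]=-1.169 → step 23: x=0.172, v=0.150, θ=-0.035, ω=-0.013
apply F[23]=-1.109 → step 24: x=0.175, v=0.136, θ=-0.036, ω=-0.004
apply F[24]=-1.054 → step 25: x=0.178, v=0.123, θ=-0.036, ω=0.004
apply F[25]=-1.001 → step 26: x=0.180, v=0.111, θ=-0.035, ω=0.010
max |θ| = 0.079 ≤ 0.168 over all 27 states.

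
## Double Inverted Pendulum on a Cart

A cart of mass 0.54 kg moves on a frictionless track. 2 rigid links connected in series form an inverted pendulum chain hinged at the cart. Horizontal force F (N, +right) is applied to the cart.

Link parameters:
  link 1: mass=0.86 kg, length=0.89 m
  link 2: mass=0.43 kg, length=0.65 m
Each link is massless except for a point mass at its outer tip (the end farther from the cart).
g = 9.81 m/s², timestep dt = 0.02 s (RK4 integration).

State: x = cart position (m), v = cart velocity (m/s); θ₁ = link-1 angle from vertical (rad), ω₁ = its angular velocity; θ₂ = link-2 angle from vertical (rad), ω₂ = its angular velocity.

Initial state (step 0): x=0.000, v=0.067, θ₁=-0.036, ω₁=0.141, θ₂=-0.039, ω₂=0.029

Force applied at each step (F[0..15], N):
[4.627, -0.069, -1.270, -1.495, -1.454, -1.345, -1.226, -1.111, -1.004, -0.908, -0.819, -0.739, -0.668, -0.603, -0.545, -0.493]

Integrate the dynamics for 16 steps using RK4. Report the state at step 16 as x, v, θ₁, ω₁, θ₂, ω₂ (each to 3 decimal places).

apply F[0]=+4.627 → step 1: x=0.003, v=0.254, θ₁=-0.035, ω₁=-0.077, θ₂=-0.038, ω₂=0.028
apply F[1]=-0.069 → step 2: x=0.008, v=0.269, θ₁=-0.037, ω₁=-0.101, θ₂=-0.038, ω₂=0.027
apply F[2]=-1.270 → step 3: x=0.014, v=0.240, θ₁=-0.039, ω₁=-0.076, θ₂=-0.037, ω₂=0.027
apply F[3]=-1.495 → step 4: x=0.018, v=0.203, θ₁=-0.040, ω₁=-0.044, θ₂=-0.037, ω₂=0.028
apply F[4]=-1.454 → step 5: x=0.022, v=0.168, θ₁=-0.041, ω₁=-0.014, θ₂=-0.036, ω₂=0.030
apply F[5]=-1.345 → step 6: x=0.025, v=0.137, θ₁=-0.041, ω₁=0.010, θ₂=-0.036, ω₂=0.032
apply F[6]=-1.226 → step 7: x=0.027, v=0.111, θ₁=-0.040, ω₁=0.030, θ₂=-0.035, ω₂=0.034
apply F[7]=-1.111 → step 8: x=0.029, v=0.089, θ₁=-0.040, ω₁=0.046, θ₂=-0.034, ω₂=0.037
apply F[8]=-1.004 → step 9: x=0.031, v=0.070, θ₁=-0.039, ω₁=0.058, θ₂=-0.033, ω₂=0.039
apply F[9]=-0.908 → step 10: x=0.032, v=0.054, θ₁=-0.037, ω₁=0.067, θ₂=-0.033, ω₂=0.041
apply F[10]=-0.819 → step 11: x=0.033, v=0.041, θ₁=-0.036, ω₁=0.073, θ₂=-0.032, ω₂=0.043
apply F[11]=-0.739 → step 12: x=0.034, v=0.030, θ₁=-0.034, ω₁=0.077, θ₂=-0.031, ω₂=0.045
apply F[12]=-0.668 → step 13: x=0.034, v=0.021, θ₁=-0.033, ω₁=0.080, θ₂=-0.030, ω₂=0.046
apply F[13]=-0.603 → step 14: x=0.035, v=0.014, θ₁=-0.031, ω₁=0.081, θ₂=-0.029, ω₂=0.047
apply F[14]=-0.545 → step 15: x=0.035, v=0.008, θ₁=-0.030, ω₁=0.080, θ₂=-0.028, ω₂=0.048
apply F[15]=-0.493 → step 16: x=0.035, v=0.003, θ₁=-0.028, ω₁=0.079, θ₂=-0.027, ω₂=0.049

Answer: x=0.035, v=0.003, θ₁=-0.028, ω₁=0.079, θ₂=-0.027, ω₂=0.049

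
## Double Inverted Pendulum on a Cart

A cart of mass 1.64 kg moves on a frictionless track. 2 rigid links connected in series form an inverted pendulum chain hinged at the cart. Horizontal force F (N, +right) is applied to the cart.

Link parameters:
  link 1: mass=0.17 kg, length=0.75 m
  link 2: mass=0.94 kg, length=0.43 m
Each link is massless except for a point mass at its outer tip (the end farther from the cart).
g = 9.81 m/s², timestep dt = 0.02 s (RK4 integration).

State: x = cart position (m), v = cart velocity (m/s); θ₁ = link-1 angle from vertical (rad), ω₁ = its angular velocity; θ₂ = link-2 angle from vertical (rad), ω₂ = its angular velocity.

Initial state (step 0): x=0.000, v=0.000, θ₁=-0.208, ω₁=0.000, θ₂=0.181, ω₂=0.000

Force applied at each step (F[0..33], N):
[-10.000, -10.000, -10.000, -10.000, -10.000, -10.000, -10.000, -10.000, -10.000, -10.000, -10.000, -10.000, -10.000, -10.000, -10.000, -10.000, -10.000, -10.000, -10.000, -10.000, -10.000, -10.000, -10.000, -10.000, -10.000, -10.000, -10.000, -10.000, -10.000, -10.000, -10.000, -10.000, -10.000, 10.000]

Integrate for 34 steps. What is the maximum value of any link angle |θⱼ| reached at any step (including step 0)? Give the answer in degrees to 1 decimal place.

Answer: 186.8°

Derivation:
apply F[0]=-10.000 → step 1: x=-0.001, v=-0.105, θ₁=-0.210, ω₁=-0.222, θ₂=0.188, ω₂=0.682
apply F[1]=-10.000 → step 2: x=-0.004, v=-0.212, θ₁=-0.217, ω₁=-0.430, θ₂=0.208, ω₂=1.344
apply F[2]=-10.000 → step 3: x=-0.010, v=-0.320, θ₁=-0.227, ω₁=-0.608, θ₂=0.241, ω₂=1.966
apply F[3]=-10.000 → step 4: x=-0.017, v=-0.429, θ₁=-0.241, ω₁=-0.744, θ₂=0.286, ω₂=2.532
apply F[4]=-10.000 → step 5: x=-0.027, v=-0.541, θ₁=-0.257, ω₁=-0.831, θ₂=0.342, ω₂=3.037
apply F[5]=-10.000 → step 6: x=-0.039, v=-0.654, θ₁=-0.274, ω₁=-0.865, θ₂=0.407, ω₂=3.482
apply F[6]=-10.000 → step 7: x=-0.053, v=-0.769, θ₁=-0.291, ω₁=-0.848, θ₂=0.481, ω₂=3.879
apply F[7]=-10.000 → step 8: x=-0.069, v=-0.884, θ₁=-0.307, ω₁=-0.781, θ₂=0.562, ω₂=4.243
apply F[8]=-10.000 → step 9: x=-0.088, v=-1.000, θ₁=-0.322, ω₁=-0.666, θ₂=0.651, ω₂=4.588
apply F[9]=-10.000 → step 10: x=-0.109, v=-1.116, θ₁=-0.334, ω₁=-0.501, θ₂=0.746, ω₂=4.930
apply F[10]=-10.000 → step 11: x=-0.133, v=-1.232, θ₁=-0.342, ω₁=-0.284, θ₂=0.848, ω₂=5.280
apply F[11]=-10.000 → step 12: x=-0.159, v=-1.348, θ₁=-0.345, ω₁=-0.009, θ₂=0.957, ω₂=5.652
apply F[12]=-10.000 → step 13: x=-0.187, v=-1.464, θ₁=-0.341, ω₁=0.332, θ₂=1.074, ω₂=6.057
apply F[13]=-10.000 → step 14: x=-0.217, v=-1.579, θ₁=-0.331, ω₁=0.750, θ₂=1.200, ω₂=6.503
apply F[14]=-10.000 → step 15: x=-0.250, v=-1.694, θ₁=-0.311, ω₁=1.259, θ₂=1.335, ω₂=7.000
apply F[15]=-10.000 → step 16: x=-0.285, v=-1.809, θ₁=-0.280, ω₁=1.873, θ₂=1.480, ω₂=7.551
apply F[16]=-10.000 → step 17: x=-0.322, v=-1.924, θ₁=-0.235, ω₁=2.606, θ₂=1.637, ω₂=8.153
apply F[17]=-10.000 → step 18: x=-0.362, v=-2.040, θ₁=-0.175, ω₁=3.463, θ₂=1.807, ω₂=8.787
apply F[18]=-10.000 → step 19: x=-0.404, v=-2.158, θ₁=-0.096, ω₁=4.435, θ₂=1.989, ω₂=9.402
apply F[19]=-10.000 → step 20: x=-0.448, v=-2.278, θ₁=0.003, ω₁=5.481, θ₂=2.182, ω₂=9.907
apply F[20]=-10.000 → step 21: x=-0.495, v=-2.401, θ₁=0.123, ω₁=6.513, θ₂=2.383, ω₂=10.154
apply F[21]=-10.000 → step 22: x=-0.544, v=-2.520, θ₁=0.263, ω₁=7.399, θ₂=2.585, ω₂=9.959
apply F[22]=-10.000 → step 23: x=-0.596, v=-2.625, θ₁=0.417, ω₁=7.997, θ₂=2.778, ω₂=9.178
apply F[23]=-10.000 → step 24: x=-0.649, v=-2.705, θ₁=0.580, ω₁=8.233, θ₂=2.948, ω₂=7.799
apply F[24]=-10.000 → step 25: x=-0.704, v=-2.756, θ₁=0.744, ω₁=8.149, θ₂=3.086, ω₂=5.973
apply F[25]=-10.000 → step 26: x=-0.759, v=-2.787, θ₁=0.905, ω₁=7.874, θ₂=3.186, ω₂=3.927
apply F[26]=-10.000 → step 27: x=-0.815, v=-2.812, θ₁=1.059, ω₁=7.558, θ₂=3.243, ω₂=1.861
apply F[27]=-10.000 → step 28: x=-0.872, v=-2.840, θ₁=1.208, ω₁=7.316, θ₂=3.261, ω₂=-0.116
apply F[28]=-10.000 → step 29: x=-0.929, v=-2.875, θ₁=1.353, ω₁=7.236, θ₂=3.239, ω₂=-1.996
apply F[29]=-10.000 → step 30: x=-0.987, v=-2.912, θ₁=1.499, ω₁=7.391, θ₂=3.181, ω₂=-3.872
apply F[30]=-10.000 → step 31: x=-1.045, v=-2.940, θ₁=1.651, ω₁=7.901, θ₂=3.083, ω₂=-5.974
apply F[31]=-10.000 → step 32: x=-1.104, v=-2.928, θ₁=1.819, ω₁=9.076, θ₂=2.937, ω₂=-8.866
apply F[32]=-10.000 → step 33: x=-1.161, v=-2.735, θ₁=2.025, ω₁=12.135, θ₂=2.712, ω₂=-14.594
apply F[33]=+10.000 → step 34: x=-1.202, v=-0.460, θ₁=2.355, ω₁=19.532, θ₂=2.281, ω₂=-24.437
Max |angle| over trajectory = 3.261 rad = 186.8°.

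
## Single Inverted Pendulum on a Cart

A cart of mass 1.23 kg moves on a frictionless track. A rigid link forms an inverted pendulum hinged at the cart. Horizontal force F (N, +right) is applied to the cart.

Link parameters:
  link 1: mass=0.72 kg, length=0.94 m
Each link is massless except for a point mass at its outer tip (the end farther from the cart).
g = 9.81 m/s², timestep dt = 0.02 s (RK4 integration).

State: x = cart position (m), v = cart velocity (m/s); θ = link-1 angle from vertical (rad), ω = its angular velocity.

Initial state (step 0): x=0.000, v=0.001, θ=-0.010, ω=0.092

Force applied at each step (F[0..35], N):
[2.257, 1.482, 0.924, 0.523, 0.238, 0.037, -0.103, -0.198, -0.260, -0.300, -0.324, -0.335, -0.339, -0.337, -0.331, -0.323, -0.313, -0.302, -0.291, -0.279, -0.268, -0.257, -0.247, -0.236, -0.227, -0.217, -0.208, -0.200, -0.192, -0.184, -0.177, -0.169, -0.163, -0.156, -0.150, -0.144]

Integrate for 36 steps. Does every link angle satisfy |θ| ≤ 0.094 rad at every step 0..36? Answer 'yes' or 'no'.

Answer: yes

Derivation:
apply F[0]=+2.257 → step 1: x=0.000, v=0.039, θ=-0.009, ω=0.050
apply F[1]=+1.482 → step 2: x=0.001, v=0.064, θ=-0.008, ω=0.022
apply F[2]=+0.924 → step 3: x=0.003, v=0.080, θ=-0.008, ω=0.003
apply F[3]=+0.523 → step 4: x=0.005, v=0.089, θ=-0.008, ω=-0.009
apply F[4]=+0.238 → step 5: x=0.006, v=0.094, θ=-0.008, ω=-0.015
apply F[5]=+0.037 → step 6: x=0.008, v=0.095, θ=-0.008, ω=-0.019
apply F[6]=-0.103 → step 7: x=0.010, v=0.095, θ=-0.009, ω=-0.020
apply F[7]=-0.198 → step 8: x=0.012, v=0.092, θ=-0.009, ω=-0.019
apply F[8]=-0.260 → step 9: x=0.014, v=0.089, θ=-0.009, ω=-0.018
apply F[9]=-0.300 → step 10: x=0.016, v=0.086, θ=-0.010, ω=-0.016
apply F[10]=-0.324 → step 11: x=0.017, v=0.081, θ=-0.010, ω=-0.013
apply F[11]=-0.335 → step 12: x=0.019, v=0.077, θ=-0.010, ω=-0.011
apply F[12]=-0.339 → step 13: x=0.020, v=0.073, θ=-0.010, ω=-0.008
apply F[13]=-0.337 → step 14: x=0.022, v=0.068, θ=-0.011, ω=-0.006
apply F[14]=-0.331 → step 15: x=0.023, v=0.064, θ=-0.011, ω=-0.004
apply F[15]=-0.323 → step 16: x=0.024, v=0.060, θ=-0.011, ω=-0.002
apply F[16]=-0.313 → step 17: x=0.026, v=0.056, θ=-0.011, ω=0.000
apply F[17]=-0.302 → step 18: x=0.027, v=0.053, θ=-0.011, ω=0.002
apply F[18]=-0.291 → step 19: x=0.028, v=0.049, θ=-0.011, ω=0.003
apply F[19]=-0.279 → step 20: x=0.029, v=0.046, θ=-0.011, ω=0.005
apply F[20]=-0.268 → step 21: x=0.029, v=0.043, θ=-0.010, ω=0.006
apply F[21]=-0.257 → step 22: x=0.030, v=0.040, θ=-0.010, ω=0.007
apply F[22]=-0.247 → step 23: x=0.031, v=0.037, θ=-0.010, ω=0.008
apply F[23]=-0.236 → step 24: x=0.032, v=0.034, θ=-0.010, ω=0.008
apply F[24]=-0.227 → step 25: x=0.032, v=0.032, θ=-0.010, ω=0.009
apply F[25]=-0.217 → step 26: x=0.033, v=0.029, θ=-0.010, ω=0.009
apply F[26]=-0.208 → step 27: x=0.034, v=0.027, θ=-0.010, ω=0.010
apply F[27]=-0.200 → step 28: x=0.034, v=0.025, θ=-0.009, ω=0.010
apply F[28]=-0.192 → step 29: x=0.035, v=0.023, θ=-0.009, ω=0.010
apply F[29]=-0.184 → step 30: x=0.035, v=0.021, θ=-0.009, ω=0.011
apply F[30]=-0.177 → step 31: x=0.035, v=0.019, θ=-0.009, ω=0.011
apply F[31]=-0.169 → step 32: x=0.036, v=0.017, θ=-0.008, ω=0.011
apply F[32]=-0.163 → step 33: x=0.036, v=0.016, θ=-0.008, ω=0.011
apply F[33]=-0.156 → step 34: x=0.036, v=0.014, θ=-0.008, ω=0.011
apply F[34]=-0.150 → step 35: x=0.037, v=0.012, θ=-0.008, ω=0.011
apply F[35]=-0.144 → step 36: x=0.037, v=0.011, θ=-0.008, ω=0.011
Max |angle| over trajectory = 0.011 rad; bound = 0.094 → within bound.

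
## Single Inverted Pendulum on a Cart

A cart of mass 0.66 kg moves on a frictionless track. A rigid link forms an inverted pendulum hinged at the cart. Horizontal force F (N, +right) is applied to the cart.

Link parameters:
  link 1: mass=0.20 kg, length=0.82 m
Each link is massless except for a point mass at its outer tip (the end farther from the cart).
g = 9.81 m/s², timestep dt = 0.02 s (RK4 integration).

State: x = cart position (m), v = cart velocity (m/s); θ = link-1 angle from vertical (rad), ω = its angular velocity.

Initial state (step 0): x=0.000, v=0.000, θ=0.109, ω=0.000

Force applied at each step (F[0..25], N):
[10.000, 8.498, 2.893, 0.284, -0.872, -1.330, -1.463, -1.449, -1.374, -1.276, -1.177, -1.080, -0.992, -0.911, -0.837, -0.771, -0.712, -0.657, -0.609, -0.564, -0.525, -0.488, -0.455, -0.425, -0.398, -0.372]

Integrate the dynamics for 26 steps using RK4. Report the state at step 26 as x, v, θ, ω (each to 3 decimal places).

apply F[0]=+10.000 → step 1: x=0.003, v=0.296, θ=0.106, ω=-0.333
apply F[1]=+8.498 → step 2: x=0.011, v=0.547, θ=0.096, ω=-0.613
apply F[2]=+2.893 → step 3: x=0.023, v=0.629, θ=0.083, ω=-0.691
apply F[3]=+0.284 → step 4: x=0.036, v=0.633, θ=0.070, ω=-0.678
apply F[4]=-0.872 → step 5: x=0.048, v=0.603, θ=0.056, ω=-0.627
apply F[5]=-1.330 → step 6: x=0.060, v=0.560, θ=0.045, ω=-0.562
apply F[6]=-1.463 → step 7: x=0.070, v=0.513, θ=0.034, ω=-0.496
apply F[7]=-1.449 → step 8: x=0.080, v=0.468, θ=0.025, ω=-0.433
apply F[8]=-1.374 → step 9: x=0.089, v=0.425, θ=0.017, ω=-0.376
apply F[9]=-1.276 → step 10: x=0.097, v=0.385, θ=0.010, ω=-0.325
apply F[10]=-1.177 → step 11: x=0.105, v=0.349, θ=0.004, ω=-0.280
apply F[11]=-1.080 → step 12: x=0.111, v=0.317, θ=-0.002, ω=-0.239
apply F[12]=-0.992 → step 13: x=0.117, v=0.287, θ=-0.006, ω=-0.204
apply F[13]=-0.911 → step 14: x=0.123, v=0.260, θ=-0.010, ω=-0.173
apply F[14]=-0.837 → step 15: x=0.128, v=0.235, θ=-0.013, ω=-0.145
apply F[15]=-0.771 → step 16: x=0.132, v=0.213, θ=-0.016, ω=-0.121
apply F[16]=-0.712 → step 17: x=0.136, v=0.192, θ=-0.018, ω=-0.100
apply F[17]=-0.657 → step 18: x=0.140, v=0.173, θ=-0.020, ω=-0.082
apply F[18]=-0.609 → step 19: x=0.143, v=0.156, θ=-0.021, ω=-0.066
apply F[19]=-0.564 → step 20: x=0.146, v=0.140, θ=-0.022, ω=-0.052
apply F[20]=-0.525 → step 21: x=0.149, v=0.126, θ=-0.023, ω=-0.039
apply F[21]=-0.488 → step 22: x=0.151, v=0.112, θ=-0.024, ω=-0.029
apply F[22]=-0.455 → step 23: x=0.153, v=0.100, θ=-0.024, ω=-0.019
apply F[23]=-0.425 → step 24: x=0.155, v=0.088, θ=-0.025, ω=-0.011
apply F[24]=-0.398 → step 25: x=0.157, v=0.078, θ=-0.025, ω=-0.004
apply F[25]=-0.372 → step 26: x=0.158, v=0.068, θ=-0.025, ω=0.002

Answer: x=0.158, v=0.068, θ=-0.025, ω=0.002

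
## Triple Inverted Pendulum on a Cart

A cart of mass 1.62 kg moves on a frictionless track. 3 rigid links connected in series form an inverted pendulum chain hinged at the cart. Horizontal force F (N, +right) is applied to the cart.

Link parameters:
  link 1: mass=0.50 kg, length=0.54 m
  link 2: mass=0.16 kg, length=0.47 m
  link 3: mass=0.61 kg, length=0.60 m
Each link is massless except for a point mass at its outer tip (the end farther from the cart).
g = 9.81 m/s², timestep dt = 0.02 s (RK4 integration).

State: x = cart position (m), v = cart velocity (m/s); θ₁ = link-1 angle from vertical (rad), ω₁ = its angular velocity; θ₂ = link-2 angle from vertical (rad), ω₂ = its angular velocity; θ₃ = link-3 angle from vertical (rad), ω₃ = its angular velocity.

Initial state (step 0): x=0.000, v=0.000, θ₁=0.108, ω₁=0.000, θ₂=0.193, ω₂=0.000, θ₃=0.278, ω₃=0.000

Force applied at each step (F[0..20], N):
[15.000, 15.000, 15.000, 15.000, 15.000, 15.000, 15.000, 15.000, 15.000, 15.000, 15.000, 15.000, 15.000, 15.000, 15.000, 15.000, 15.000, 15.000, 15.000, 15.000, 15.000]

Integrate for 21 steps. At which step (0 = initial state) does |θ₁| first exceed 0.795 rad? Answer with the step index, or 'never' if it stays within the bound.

Answer: 16

Derivation:
apply F[0]=+15.000 → step 1: x=0.002, v=0.168, θ₁=0.105, ω₁=-0.320, θ₂=0.193, ω₂=-0.045, θ₃=0.279, ω₃=0.140
apply F[1]=+15.000 → step 2: x=0.007, v=0.337, θ₁=0.095, ω₁=-0.647, θ₂=0.191, ω₂=-0.088, θ₃=0.284, ω₃=0.283
apply F[2]=+15.000 → step 3: x=0.015, v=0.509, θ₁=0.079, ω₁=-0.988, θ₂=0.189, ω₂=-0.129, θ₃=0.291, ω₃=0.430
apply F[3]=+15.000 → step 4: x=0.027, v=0.684, θ₁=0.055, ω₁=-1.348, θ₂=0.186, ω₂=-0.164, θ₃=0.301, ω₃=0.583
apply F[4]=+15.000 → step 5: x=0.043, v=0.864, θ₁=0.025, ω₁=-1.730, θ₂=0.183, ω₂=-0.191, θ₃=0.314, ω₃=0.738
apply F[5]=+15.000 → step 6: x=0.062, v=1.049, θ₁=-0.014, ω₁=-2.135, θ₂=0.179, ω₂=-0.207, θ₃=0.330, ω₃=0.886
apply F[6]=+15.000 → step 7: x=0.085, v=1.237, θ₁=-0.061, ω₁=-2.557, θ₂=0.174, ω₂=-0.209, θ₃=0.349, ω₃=1.017
apply F[7]=+15.000 → step 8: x=0.111, v=1.427, θ₁=-0.116, ω₁=-2.988, θ₂=0.170, ω₂=-0.197, θ₃=0.371, ω₃=1.115
apply F[8]=+15.000 → step 9: x=0.142, v=1.617, θ₁=-0.180, ω₁=-3.415, θ₂=0.167, ω₂=-0.177, θ₃=0.394, ω₃=1.167
apply F[9]=+15.000 → step 10: x=0.176, v=1.802, θ₁=-0.253, ω₁=-3.825, θ₂=0.163, ω₂=-0.161, θ₃=0.417, ω₃=1.162
apply F[10]=+15.000 → step 11: x=0.214, v=1.980, θ₁=-0.333, ω₁=-4.209, θ₂=0.160, ω₂=-0.167, θ₃=0.440, ω₃=1.100
apply F[11]=+15.000 → step 12: x=0.255, v=2.148, θ₁=-0.421, ω₁=-4.559, θ₂=0.156, ω₂=-0.216, θ₃=0.461, ω₃=0.985
apply F[12]=+15.000 → step 13: x=0.300, v=2.304, θ₁=-0.515, ω₁=-4.876, θ₂=0.151, ω₂=-0.326, θ₃=0.479, ω₃=0.829
apply F[13]=+15.000 → step 14: x=0.347, v=2.445, θ₁=-0.616, ω₁=-5.163, θ₂=0.143, ω₂=-0.512, θ₃=0.494, ω₃=0.644
apply F[14]=+15.000 → step 15: x=0.397, v=2.572, θ₁=-0.722, ω₁=-5.424, θ₂=0.130, ω₂=-0.783, θ₃=0.505, ω₃=0.439
apply F[15]=+15.000 → step 16: x=0.450, v=2.684, θ₁=-0.833, ω₁=-5.667, θ₂=0.111, ω₂=-1.144, θ₃=0.511, ω₃=0.222
apply F[16]=+15.000 → step 17: x=0.504, v=2.780, θ₁=-0.948, ω₁=-5.894, θ₂=0.083, ω₂=-1.594, θ₃=0.513, ω₃=-0.005
apply F[17]=+15.000 → step 18: x=0.561, v=2.860, θ₁=-1.068, ω₁=-6.107, θ₂=0.046, ω₂=-2.128, θ₃=0.511, ω₃=-0.244
apply F[18]=+15.000 → step 19: x=0.619, v=2.924, θ₁=-1.192, ω₁=-6.306, θ₂=-0.002, ω₂=-2.739, θ₃=0.503, ω₃=-0.503
apply F[19]=+15.000 → step 20: x=0.678, v=2.973, θ₁=-1.320, ω₁=-6.489, θ₂=-0.064, ω₂=-3.414, θ₃=0.491, ω₃=-0.791
apply F[20]=+15.000 → step 21: x=0.738, v=3.007, θ₁=-1.452, ω₁=-6.649, θ₂=-0.139, ω₂=-4.135, θ₃=0.472, ω₃=-1.127
|θ₁| = 0.833 > 0.795 first at step 16.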